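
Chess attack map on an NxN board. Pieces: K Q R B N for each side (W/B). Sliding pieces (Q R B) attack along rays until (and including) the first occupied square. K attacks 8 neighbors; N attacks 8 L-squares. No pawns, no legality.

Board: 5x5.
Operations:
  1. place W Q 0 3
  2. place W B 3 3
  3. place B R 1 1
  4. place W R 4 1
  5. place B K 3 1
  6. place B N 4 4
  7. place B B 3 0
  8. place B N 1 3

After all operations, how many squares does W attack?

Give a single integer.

Op 1: place WQ@(0,3)
Op 2: place WB@(3,3)
Op 3: place BR@(1,1)
Op 4: place WR@(4,1)
Op 5: place BK@(3,1)
Op 6: place BN@(4,4)
Op 7: place BB@(3,0)
Op 8: place BN@(1,3)
Per-piece attacks for W:
  WQ@(0,3): attacks (0,4) (0,2) (0,1) (0,0) (1,3) (1,4) (1,2) (2,1) (3,0) [ray(1,0) blocked at (1,3); ray(1,-1) blocked at (3,0)]
  WB@(3,3): attacks (4,4) (4,2) (2,4) (2,2) (1,1) [ray(1,1) blocked at (4,4); ray(-1,-1) blocked at (1,1)]
  WR@(4,1): attacks (4,2) (4,3) (4,4) (4,0) (3,1) [ray(0,1) blocked at (4,4); ray(-1,0) blocked at (3,1)]
Union (17 distinct): (0,0) (0,1) (0,2) (0,4) (1,1) (1,2) (1,3) (1,4) (2,1) (2,2) (2,4) (3,0) (3,1) (4,0) (4,2) (4,3) (4,4)

Answer: 17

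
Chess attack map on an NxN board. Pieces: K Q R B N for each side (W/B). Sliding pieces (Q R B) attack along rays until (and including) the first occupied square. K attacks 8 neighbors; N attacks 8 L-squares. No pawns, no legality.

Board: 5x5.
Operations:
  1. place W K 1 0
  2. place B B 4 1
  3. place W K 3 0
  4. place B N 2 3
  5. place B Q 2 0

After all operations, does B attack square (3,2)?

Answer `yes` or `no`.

Op 1: place WK@(1,0)
Op 2: place BB@(4,1)
Op 3: place WK@(3,0)
Op 4: place BN@(2,3)
Op 5: place BQ@(2,0)
Per-piece attacks for B:
  BQ@(2,0): attacks (2,1) (2,2) (2,3) (3,0) (1,0) (3,1) (4,2) (1,1) (0,2) [ray(0,1) blocked at (2,3); ray(1,0) blocked at (3,0); ray(-1,0) blocked at (1,0)]
  BN@(2,3): attacks (4,4) (0,4) (3,1) (4,2) (1,1) (0,2)
  BB@(4,1): attacks (3,2) (2,3) (3,0) [ray(-1,1) blocked at (2,3); ray(-1,-1) blocked at (3,0)]
B attacks (3,2): yes

Answer: yes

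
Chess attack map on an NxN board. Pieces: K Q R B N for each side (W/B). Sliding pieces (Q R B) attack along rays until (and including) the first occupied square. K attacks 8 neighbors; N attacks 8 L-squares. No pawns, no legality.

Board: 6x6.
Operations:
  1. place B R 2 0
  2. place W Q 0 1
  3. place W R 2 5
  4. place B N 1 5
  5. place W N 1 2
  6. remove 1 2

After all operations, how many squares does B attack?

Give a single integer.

Answer: 12

Derivation:
Op 1: place BR@(2,0)
Op 2: place WQ@(0,1)
Op 3: place WR@(2,5)
Op 4: place BN@(1,5)
Op 5: place WN@(1,2)
Op 6: remove (1,2)
Per-piece attacks for B:
  BN@(1,5): attacks (2,3) (3,4) (0,3)
  BR@(2,0): attacks (2,1) (2,2) (2,3) (2,4) (2,5) (3,0) (4,0) (5,0) (1,0) (0,0) [ray(0,1) blocked at (2,5)]
Union (12 distinct): (0,0) (0,3) (1,0) (2,1) (2,2) (2,3) (2,4) (2,5) (3,0) (3,4) (4,0) (5,0)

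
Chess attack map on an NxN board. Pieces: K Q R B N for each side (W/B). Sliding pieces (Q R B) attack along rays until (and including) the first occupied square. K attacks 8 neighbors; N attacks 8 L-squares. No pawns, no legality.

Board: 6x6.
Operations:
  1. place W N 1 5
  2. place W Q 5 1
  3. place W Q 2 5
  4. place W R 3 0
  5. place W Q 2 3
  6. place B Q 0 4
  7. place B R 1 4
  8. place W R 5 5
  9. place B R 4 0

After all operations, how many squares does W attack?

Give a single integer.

Answer: 31

Derivation:
Op 1: place WN@(1,5)
Op 2: place WQ@(5,1)
Op 3: place WQ@(2,5)
Op 4: place WR@(3,0)
Op 5: place WQ@(2,3)
Op 6: place BQ@(0,4)
Op 7: place BR@(1,4)
Op 8: place WR@(5,5)
Op 9: place BR@(4,0)
Per-piece attacks for W:
  WN@(1,5): attacks (2,3) (3,4) (0,3)
  WQ@(2,3): attacks (2,4) (2,5) (2,2) (2,1) (2,0) (3,3) (4,3) (5,3) (1,3) (0,3) (3,4) (4,5) (3,2) (4,1) (5,0) (1,4) (1,2) (0,1) [ray(0,1) blocked at (2,5); ray(-1,1) blocked at (1,4)]
  WQ@(2,5): attacks (2,4) (2,3) (3,5) (4,5) (5,5) (1,5) (3,4) (4,3) (5,2) (1,4) [ray(0,-1) blocked at (2,3); ray(1,0) blocked at (5,5); ray(-1,0) blocked at (1,5); ray(-1,-1) blocked at (1,4)]
  WR@(3,0): attacks (3,1) (3,2) (3,3) (3,4) (3,5) (4,0) (2,0) (1,0) (0,0) [ray(1,0) blocked at (4,0)]
  WQ@(5,1): attacks (5,2) (5,3) (5,4) (5,5) (5,0) (4,1) (3,1) (2,1) (1,1) (0,1) (4,2) (3,3) (2,4) (1,5) (4,0) [ray(0,1) blocked at (5,5); ray(-1,1) blocked at (1,5); ray(-1,-1) blocked at (4,0)]
  WR@(5,5): attacks (5,4) (5,3) (5,2) (5,1) (4,5) (3,5) (2,5) [ray(0,-1) blocked at (5,1); ray(-1,0) blocked at (2,5)]
Union (31 distinct): (0,0) (0,1) (0,3) (1,0) (1,1) (1,2) (1,3) (1,4) (1,5) (2,0) (2,1) (2,2) (2,3) (2,4) (2,5) (3,1) (3,2) (3,3) (3,4) (3,5) (4,0) (4,1) (4,2) (4,3) (4,5) (5,0) (5,1) (5,2) (5,3) (5,4) (5,5)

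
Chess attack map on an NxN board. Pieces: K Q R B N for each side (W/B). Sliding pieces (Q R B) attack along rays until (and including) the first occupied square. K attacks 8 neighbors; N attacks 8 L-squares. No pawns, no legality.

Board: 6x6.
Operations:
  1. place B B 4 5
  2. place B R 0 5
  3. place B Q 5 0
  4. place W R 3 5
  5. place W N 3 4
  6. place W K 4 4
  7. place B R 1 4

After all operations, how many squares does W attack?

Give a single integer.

Op 1: place BB@(4,5)
Op 2: place BR@(0,5)
Op 3: place BQ@(5,0)
Op 4: place WR@(3,5)
Op 5: place WN@(3,4)
Op 6: place WK@(4,4)
Op 7: place BR@(1,4)
Per-piece attacks for W:
  WN@(3,4): attacks (5,5) (1,5) (4,2) (5,3) (2,2) (1,3)
  WR@(3,5): attacks (3,4) (4,5) (2,5) (1,5) (0,5) [ray(0,-1) blocked at (3,4); ray(1,0) blocked at (4,5); ray(-1,0) blocked at (0,5)]
  WK@(4,4): attacks (4,5) (4,3) (5,4) (3,4) (5,5) (5,3) (3,5) (3,3)
Union (14 distinct): (0,5) (1,3) (1,5) (2,2) (2,5) (3,3) (3,4) (3,5) (4,2) (4,3) (4,5) (5,3) (5,4) (5,5)

Answer: 14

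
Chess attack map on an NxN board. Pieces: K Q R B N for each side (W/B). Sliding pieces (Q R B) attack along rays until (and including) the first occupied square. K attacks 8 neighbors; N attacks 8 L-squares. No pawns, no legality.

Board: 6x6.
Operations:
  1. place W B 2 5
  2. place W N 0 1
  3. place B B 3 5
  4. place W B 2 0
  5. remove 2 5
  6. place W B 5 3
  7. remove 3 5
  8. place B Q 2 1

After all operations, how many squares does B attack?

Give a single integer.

Op 1: place WB@(2,5)
Op 2: place WN@(0,1)
Op 3: place BB@(3,5)
Op 4: place WB@(2,0)
Op 5: remove (2,5)
Op 6: place WB@(5,3)
Op 7: remove (3,5)
Op 8: place BQ@(2,1)
Per-piece attacks for B:
  BQ@(2,1): attacks (2,2) (2,3) (2,4) (2,5) (2,0) (3,1) (4,1) (5,1) (1,1) (0,1) (3,2) (4,3) (5,4) (3,0) (1,2) (0,3) (1,0) [ray(0,-1) blocked at (2,0); ray(-1,0) blocked at (0,1)]
Union (17 distinct): (0,1) (0,3) (1,0) (1,1) (1,2) (2,0) (2,2) (2,3) (2,4) (2,5) (3,0) (3,1) (3,2) (4,1) (4,3) (5,1) (5,4)

Answer: 17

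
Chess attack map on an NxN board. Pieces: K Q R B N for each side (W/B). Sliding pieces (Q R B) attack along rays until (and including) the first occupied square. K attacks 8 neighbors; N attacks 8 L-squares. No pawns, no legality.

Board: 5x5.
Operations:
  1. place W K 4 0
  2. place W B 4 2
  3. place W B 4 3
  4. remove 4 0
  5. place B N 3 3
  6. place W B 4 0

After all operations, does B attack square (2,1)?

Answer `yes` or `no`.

Op 1: place WK@(4,0)
Op 2: place WB@(4,2)
Op 3: place WB@(4,3)
Op 4: remove (4,0)
Op 5: place BN@(3,3)
Op 6: place WB@(4,0)
Per-piece attacks for B:
  BN@(3,3): attacks (1,4) (4,1) (2,1) (1,2)
B attacks (2,1): yes

Answer: yes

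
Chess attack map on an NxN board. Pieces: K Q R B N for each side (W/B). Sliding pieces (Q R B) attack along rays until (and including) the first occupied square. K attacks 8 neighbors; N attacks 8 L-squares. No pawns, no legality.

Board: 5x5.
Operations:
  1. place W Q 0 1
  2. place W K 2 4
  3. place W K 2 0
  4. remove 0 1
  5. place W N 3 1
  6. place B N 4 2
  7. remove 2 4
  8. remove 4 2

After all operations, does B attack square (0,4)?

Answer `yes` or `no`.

Op 1: place WQ@(0,1)
Op 2: place WK@(2,4)
Op 3: place WK@(2,0)
Op 4: remove (0,1)
Op 5: place WN@(3,1)
Op 6: place BN@(4,2)
Op 7: remove (2,4)
Op 8: remove (4,2)
Per-piece attacks for B:
B attacks (0,4): no

Answer: no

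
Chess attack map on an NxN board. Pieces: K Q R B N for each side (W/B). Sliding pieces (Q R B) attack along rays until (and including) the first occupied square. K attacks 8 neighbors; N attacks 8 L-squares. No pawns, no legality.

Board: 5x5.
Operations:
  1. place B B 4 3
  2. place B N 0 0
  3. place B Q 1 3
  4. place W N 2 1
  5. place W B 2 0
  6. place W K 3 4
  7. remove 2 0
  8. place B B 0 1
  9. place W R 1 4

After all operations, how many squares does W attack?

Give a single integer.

Answer: 12

Derivation:
Op 1: place BB@(4,3)
Op 2: place BN@(0,0)
Op 3: place BQ@(1,3)
Op 4: place WN@(2,1)
Op 5: place WB@(2,0)
Op 6: place WK@(3,4)
Op 7: remove (2,0)
Op 8: place BB@(0,1)
Op 9: place WR@(1,4)
Per-piece attacks for W:
  WR@(1,4): attacks (1,3) (2,4) (3,4) (0,4) [ray(0,-1) blocked at (1,3); ray(1,0) blocked at (3,4)]
  WN@(2,1): attacks (3,3) (4,2) (1,3) (0,2) (4,0) (0,0)
  WK@(3,4): attacks (3,3) (4,4) (2,4) (4,3) (2,3)
Union (12 distinct): (0,0) (0,2) (0,4) (1,3) (2,3) (2,4) (3,3) (3,4) (4,0) (4,2) (4,3) (4,4)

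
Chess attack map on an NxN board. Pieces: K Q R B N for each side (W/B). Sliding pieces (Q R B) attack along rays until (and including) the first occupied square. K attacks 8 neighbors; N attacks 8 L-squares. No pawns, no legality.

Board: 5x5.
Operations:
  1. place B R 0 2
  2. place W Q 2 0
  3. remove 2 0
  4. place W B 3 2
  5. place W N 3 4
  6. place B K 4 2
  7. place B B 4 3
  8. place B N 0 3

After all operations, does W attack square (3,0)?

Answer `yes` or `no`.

Answer: no

Derivation:
Op 1: place BR@(0,2)
Op 2: place WQ@(2,0)
Op 3: remove (2,0)
Op 4: place WB@(3,2)
Op 5: place WN@(3,4)
Op 6: place BK@(4,2)
Op 7: place BB@(4,3)
Op 8: place BN@(0,3)
Per-piece attacks for W:
  WB@(3,2): attacks (4,3) (4,1) (2,3) (1,4) (2,1) (1,0) [ray(1,1) blocked at (4,3)]
  WN@(3,4): attacks (4,2) (2,2) (1,3)
W attacks (3,0): no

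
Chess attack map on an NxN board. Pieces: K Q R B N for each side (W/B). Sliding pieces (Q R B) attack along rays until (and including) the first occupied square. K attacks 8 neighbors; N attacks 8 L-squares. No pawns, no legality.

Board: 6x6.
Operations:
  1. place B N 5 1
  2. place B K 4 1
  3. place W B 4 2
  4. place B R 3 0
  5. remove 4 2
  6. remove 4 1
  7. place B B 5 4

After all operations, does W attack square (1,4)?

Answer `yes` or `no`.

Answer: no

Derivation:
Op 1: place BN@(5,1)
Op 2: place BK@(4,1)
Op 3: place WB@(4,2)
Op 4: place BR@(3,0)
Op 5: remove (4,2)
Op 6: remove (4,1)
Op 7: place BB@(5,4)
Per-piece attacks for W:
W attacks (1,4): no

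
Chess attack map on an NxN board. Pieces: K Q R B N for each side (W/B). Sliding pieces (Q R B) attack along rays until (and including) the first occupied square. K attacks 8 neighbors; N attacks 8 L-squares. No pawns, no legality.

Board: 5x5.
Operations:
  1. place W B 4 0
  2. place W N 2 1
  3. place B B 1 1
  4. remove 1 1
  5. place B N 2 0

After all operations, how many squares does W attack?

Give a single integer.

Answer: 9

Derivation:
Op 1: place WB@(4,0)
Op 2: place WN@(2,1)
Op 3: place BB@(1,1)
Op 4: remove (1,1)
Op 5: place BN@(2,0)
Per-piece attacks for W:
  WN@(2,1): attacks (3,3) (4,2) (1,3) (0,2) (4,0) (0,0)
  WB@(4,0): attacks (3,1) (2,2) (1,3) (0,4)
Union (9 distinct): (0,0) (0,2) (0,4) (1,3) (2,2) (3,1) (3,3) (4,0) (4,2)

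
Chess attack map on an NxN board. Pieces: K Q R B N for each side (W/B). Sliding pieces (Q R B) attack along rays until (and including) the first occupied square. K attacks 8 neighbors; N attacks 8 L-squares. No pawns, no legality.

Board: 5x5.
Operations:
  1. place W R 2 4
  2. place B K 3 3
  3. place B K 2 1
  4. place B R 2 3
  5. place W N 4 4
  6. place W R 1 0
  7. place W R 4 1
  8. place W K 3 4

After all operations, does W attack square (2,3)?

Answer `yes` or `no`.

Op 1: place WR@(2,4)
Op 2: place BK@(3,3)
Op 3: place BK@(2,1)
Op 4: place BR@(2,3)
Op 5: place WN@(4,4)
Op 6: place WR@(1,0)
Op 7: place WR@(4,1)
Op 8: place WK@(3,4)
Per-piece attacks for W:
  WR@(1,0): attacks (1,1) (1,2) (1,3) (1,4) (2,0) (3,0) (4,0) (0,0)
  WR@(2,4): attacks (2,3) (3,4) (1,4) (0,4) [ray(0,-1) blocked at (2,3); ray(1,0) blocked at (3,4)]
  WK@(3,4): attacks (3,3) (4,4) (2,4) (4,3) (2,3)
  WR@(4,1): attacks (4,2) (4,3) (4,4) (4,0) (3,1) (2,1) [ray(0,1) blocked at (4,4); ray(-1,0) blocked at (2,1)]
  WN@(4,4): attacks (3,2) (2,3)
W attacks (2,3): yes

Answer: yes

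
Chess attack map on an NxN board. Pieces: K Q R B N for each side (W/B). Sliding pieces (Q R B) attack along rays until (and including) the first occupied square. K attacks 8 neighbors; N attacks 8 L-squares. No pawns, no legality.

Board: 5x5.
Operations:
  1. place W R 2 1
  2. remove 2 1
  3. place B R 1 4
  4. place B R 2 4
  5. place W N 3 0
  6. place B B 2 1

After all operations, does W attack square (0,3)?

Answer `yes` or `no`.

Op 1: place WR@(2,1)
Op 2: remove (2,1)
Op 3: place BR@(1,4)
Op 4: place BR@(2,4)
Op 5: place WN@(3,0)
Op 6: place BB@(2,1)
Per-piece attacks for W:
  WN@(3,0): attacks (4,2) (2,2) (1,1)
W attacks (0,3): no

Answer: no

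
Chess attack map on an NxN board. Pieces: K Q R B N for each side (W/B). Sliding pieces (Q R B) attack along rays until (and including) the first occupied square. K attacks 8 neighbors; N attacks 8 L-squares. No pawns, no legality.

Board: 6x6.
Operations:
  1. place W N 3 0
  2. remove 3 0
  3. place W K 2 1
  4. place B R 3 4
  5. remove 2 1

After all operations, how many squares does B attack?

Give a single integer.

Op 1: place WN@(3,0)
Op 2: remove (3,0)
Op 3: place WK@(2,1)
Op 4: place BR@(3,4)
Op 5: remove (2,1)
Per-piece attacks for B:
  BR@(3,4): attacks (3,5) (3,3) (3,2) (3,1) (3,0) (4,4) (5,4) (2,4) (1,4) (0,4)
Union (10 distinct): (0,4) (1,4) (2,4) (3,0) (3,1) (3,2) (3,3) (3,5) (4,4) (5,4)

Answer: 10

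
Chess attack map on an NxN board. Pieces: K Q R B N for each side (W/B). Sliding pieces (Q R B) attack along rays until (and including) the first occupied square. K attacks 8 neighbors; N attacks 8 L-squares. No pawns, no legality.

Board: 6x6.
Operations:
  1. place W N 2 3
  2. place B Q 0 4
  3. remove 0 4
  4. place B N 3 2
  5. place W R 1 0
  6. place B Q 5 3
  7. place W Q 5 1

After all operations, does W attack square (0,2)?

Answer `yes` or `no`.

Answer: yes

Derivation:
Op 1: place WN@(2,3)
Op 2: place BQ@(0,4)
Op 3: remove (0,4)
Op 4: place BN@(3,2)
Op 5: place WR@(1,0)
Op 6: place BQ@(5,3)
Op 7: place WQ@(5,1)
Per-piece attacks for W:
  WR@(1,0): attacks (1,1) (1,2) (1,3) (1,4) (1,5) (2,0) (3,0) (4,0) (5,0) (0,0)
  WN@(2,3): attacks (3,5) (4,4) (1,5) (0,4) (3,1) (4,2) (1,1) (0,2)
  WQ@(5,1): attacks (5,2) (5,3) (5,0) (4,1) (3,1) (2,1) (1,1) (0,1) (4,2) (3,3) (2,4) (1,5) (4,0) [ray(0,1) blocked at (5,3)]
W attacks (0,2): yes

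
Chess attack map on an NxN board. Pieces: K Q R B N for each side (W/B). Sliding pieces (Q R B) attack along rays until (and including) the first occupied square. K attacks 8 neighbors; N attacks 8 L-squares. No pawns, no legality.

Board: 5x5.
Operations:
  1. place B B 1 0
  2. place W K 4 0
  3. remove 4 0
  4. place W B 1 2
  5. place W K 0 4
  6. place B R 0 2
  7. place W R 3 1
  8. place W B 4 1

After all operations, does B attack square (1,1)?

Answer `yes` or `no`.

Answer: no

Derivation:
Op 1: place BB@(1,0)
Op 2: place WK@(4,0)
Op 3: remove (4,0)
Op 4: place WB@(1,2)
Op 5: place WK@(0,4)
Op 6: place BR@(0,2)
Op 7: place WR@(3,1)
Op 8: place WB@(4,1)
Per-piece attacks for B:
  BR@(0,2): attacks (0,3) (0,4) (0,1) (0,0) (1,2) [ray(0,1) blocked at (0,4); ray(1,0) blocked at (1,2)]
  BB@(1,0): attacks (2,1) (3,2) (4,3) (0,1)
B attacks (1,1): no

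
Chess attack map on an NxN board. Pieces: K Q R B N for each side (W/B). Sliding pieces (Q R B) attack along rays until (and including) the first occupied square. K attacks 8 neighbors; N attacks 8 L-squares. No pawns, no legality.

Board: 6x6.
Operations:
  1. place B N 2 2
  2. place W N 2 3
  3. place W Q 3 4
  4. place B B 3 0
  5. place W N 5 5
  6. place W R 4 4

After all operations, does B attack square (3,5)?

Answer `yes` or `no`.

Answer: no

Derivation:
Op 1: place BN@(2,2)
Op 2: place WN@(2,3)
Op 3: place WQ@(3,4)
Op 4: place BB@(3,0)
Op 5: place WN@(5,5)
Op 6: place WR@(4,4)
Per-piece attacks for B:
  BN@(2,2): attacks (3,4) (4,3) (1,4) (0,3) (3,0) (4,1) (1,0) (0,1)
  BB@(3,0): attacks (4,1) (5,2) (2,1) (1,2) (0,3)
B attacks (3,5): no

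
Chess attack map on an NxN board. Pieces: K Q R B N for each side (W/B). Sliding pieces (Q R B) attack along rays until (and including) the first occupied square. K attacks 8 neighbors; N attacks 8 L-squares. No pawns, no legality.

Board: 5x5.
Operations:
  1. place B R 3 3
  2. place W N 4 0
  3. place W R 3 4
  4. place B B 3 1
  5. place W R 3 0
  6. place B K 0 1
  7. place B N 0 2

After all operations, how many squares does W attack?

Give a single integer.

Answer: 12

Derivation:
Op 1: place BR@(3,3)
Op 2: place WN@(4,0)
Op 3: place WR@(3,4)
Op 4: place BB@(3,1)
Op 5: place WR@(3,0)
Op 6: place BK@(0,1)
Op 7: place BN@(0,2)
Per-piece attacks for W:
  WR@(3,0): attacks (3,1) (4,0) (2,0) (1,0) (0,0) [ray(0,1) blocked at (3,1); ray(1,0) blocked at (4,0)]
  WR@(3,4): attacks (3,3) (4,4) (2,4) (1,4) (0,4) [ray(0,-1) blocked at (3,3)]
  WN@(4,0): attacks (3,2) (2,1)
Union (12 distinct): (0,0) (0,4) (1,0) (1,4) (2,0) (2,1) (2,4) (3,1) (3,2) (3,3) (4,0) (4,4)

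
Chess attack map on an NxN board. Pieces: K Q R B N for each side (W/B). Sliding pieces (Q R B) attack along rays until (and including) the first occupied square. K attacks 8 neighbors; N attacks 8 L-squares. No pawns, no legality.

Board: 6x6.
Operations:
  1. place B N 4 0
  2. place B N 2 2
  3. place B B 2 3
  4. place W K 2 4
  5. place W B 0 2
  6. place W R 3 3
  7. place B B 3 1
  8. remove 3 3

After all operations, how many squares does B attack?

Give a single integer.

Answer: 20

Derivation:
Op 1: place BN@(4,0)
Op 2: place BN@(2,2)
Op 3: place BB@(2,3)
Op 4: place WK@(2,4)
Op 5: place WB@(0,2)
Op 6: place WR@(3,3)
Op 7: place BB@(3,1)
Op 8: remove (3,3)
Per-piece attacks for B:
  BN@(2,2): attacks (3,4) (4,3) (1,4) (0,3) (3,0) (4,1) (1,0) (0,1)
  BB@(2,3): attacks (3,4) (4,5) (3,2) (4,1) (5,0) (1,4) (0,5) (1,2) (0,1)
  BB@(3,1): attacks (4,2) (5,3) (4,0) (2,2) (2,0) [ray(1,-1) blocked at (4,0); ray(-1,1) blocked at (2,2)]
  BN@(4,0): attacks (5,2) (3,2) (2,1)
Union (20 distinct): (0,1) (0,3) (0,5) (1,0) (1,2) (1,4) (2,0) (2,1) (2,2) (3,0) (3,2) (3,4) (4,0) (4,1) (4,2) (4,3) (4,5) (5,0) (5,2) (5,3)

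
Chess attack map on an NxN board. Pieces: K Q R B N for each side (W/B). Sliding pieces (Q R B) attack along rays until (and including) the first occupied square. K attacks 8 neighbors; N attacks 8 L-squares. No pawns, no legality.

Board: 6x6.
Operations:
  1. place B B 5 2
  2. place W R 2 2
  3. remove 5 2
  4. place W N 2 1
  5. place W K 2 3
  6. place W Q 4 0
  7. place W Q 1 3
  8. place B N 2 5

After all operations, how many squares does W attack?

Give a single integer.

Answer: 30

Derivation:
Op 1: place BB@(5,2)
Op 2: place WR@(2,2)
Op 3: remove (5,2)
Op 4: place WN@(2,1)
Op 5: place WK@(2,3)
Op 6: place WQ@(4,0)
Op 7: place WQ@(1,3)
Op 8: place BN@(2,5)
Per-piece attacks for W:
  WQ@(1,3): attacks (1,4) (1,5) (1,2) (1,1) (1,0) (2,3) (0,3) (2,4) (3,5) (2,2) (0,4) (0,2) [ray(1,0) blocked at (2,3); ray(1,-1) blocked at (2,2)]
  WN@(2,1): attacks (3,3) (4,2) (1,3) (0,2) (4,0) (0,0)
  WR@(2,2): attacks (2,3) (2,1) (3,2) (4,2) (5,2) (1,2) (0,2) [ray(0,1) blocked at (2,3); ray(0,-1) blocked at (2,1)]
  WK@(2,3): attacks (2,4) (2,2) (3,3) (1,3) (3,4) (3,2) (1,4) (1,2)
  WQ@(4,0): attacks (4,1) (4,2) (4,3) (4,4) (4,5) (5,0) (3,0) (2,0) (1,0) (0,0) (5,1) (3,1) (2,2) [ray(-1,1) blocked at (2,2)]
Union (30 distinct): (0,0) (0,2) (0,3) (0,4) (1,0) (1,1) (1,2) (1,3) (1,4) (1,5) (2,0) (2,1) (2,2) (2,3) (2,4) (3,0) (3,1) (3,2) (3,3) (3,4) (3,5) (4,0) (4,1) (4,2) (4,3) (4,4) (4,5) (5,0) (5,1) (5,2)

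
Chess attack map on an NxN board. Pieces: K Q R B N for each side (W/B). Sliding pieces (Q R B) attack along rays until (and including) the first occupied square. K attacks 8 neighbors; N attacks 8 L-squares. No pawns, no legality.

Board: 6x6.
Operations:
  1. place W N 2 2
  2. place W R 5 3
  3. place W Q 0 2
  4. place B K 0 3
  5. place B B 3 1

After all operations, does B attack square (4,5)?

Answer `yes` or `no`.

Op 1: place WN@(2,2)
Op 2: place WR@(5,3)
Op 3: place WQ@(0,2)
Op 4: place BK@(0,3)
Op 5: place BB@(3,1)
Per-piece attacks for B:
  BK@(0,3): attacks (0,4) (0,2) (1,3) (1,4) (1,2)
  BB@(3,1): attacks (4,2) (5,3) (4,0) (2,2) (2,0) [ray(1,1) blocked at (5,3); ray(-1,1) blocked at (2,2)]
B attacks (4,5): no

Answer: no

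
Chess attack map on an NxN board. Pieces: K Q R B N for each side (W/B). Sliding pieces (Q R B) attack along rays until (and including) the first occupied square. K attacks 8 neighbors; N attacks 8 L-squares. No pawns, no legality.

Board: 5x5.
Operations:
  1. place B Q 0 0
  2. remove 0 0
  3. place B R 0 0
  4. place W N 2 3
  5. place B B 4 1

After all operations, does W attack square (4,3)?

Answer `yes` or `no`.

Op 1: place BQ@(0,0)
Op 2: remove (0,0)
Op 3: place BR@(0,0)
Op 4: place WN@(2,3)
Op 5: place BB@(4,1)
Per-piece attacks for W:
  WN@(2,3): attacks (4,4) (0,4) (3,1) (4,2) (1,1) (0,2)
W attacks (4,3): no

Answer: no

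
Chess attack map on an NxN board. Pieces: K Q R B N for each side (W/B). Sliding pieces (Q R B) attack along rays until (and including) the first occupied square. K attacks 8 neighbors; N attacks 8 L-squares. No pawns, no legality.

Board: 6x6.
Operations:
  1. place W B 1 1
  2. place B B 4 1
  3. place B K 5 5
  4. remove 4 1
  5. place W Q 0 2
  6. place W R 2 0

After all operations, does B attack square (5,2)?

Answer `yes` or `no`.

Op 1: place WB@(1,1)
Op 2: place BB@(4,1)
Op 3: place BK@(5,5)
Op 4: remove (4,1)
Op 5: place WQ@(0,2)
Op 6: place WR@(2,0)
Per-piece attacks for B:
  BK@(5,5): attacks (5,4) (4,5) (4,4)
B attacks (5,2): no

Answer: no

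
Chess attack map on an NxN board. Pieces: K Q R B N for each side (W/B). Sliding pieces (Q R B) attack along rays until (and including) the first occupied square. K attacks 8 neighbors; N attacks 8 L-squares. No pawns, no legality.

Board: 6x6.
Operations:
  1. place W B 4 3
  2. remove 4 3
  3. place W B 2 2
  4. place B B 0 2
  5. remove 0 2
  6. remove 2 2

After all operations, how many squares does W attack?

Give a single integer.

Answer: 0

Derivation:
Op 1: place WB@(4,3)
Op 2: remove (4,3)
Op 3: place WB@(2,2)
Op 4: place BB@(0,2)
Op 5: remove (0,2)
Op 6: remove (2,2)
Per-piece attacks for W:
Union (0 distinct): (none)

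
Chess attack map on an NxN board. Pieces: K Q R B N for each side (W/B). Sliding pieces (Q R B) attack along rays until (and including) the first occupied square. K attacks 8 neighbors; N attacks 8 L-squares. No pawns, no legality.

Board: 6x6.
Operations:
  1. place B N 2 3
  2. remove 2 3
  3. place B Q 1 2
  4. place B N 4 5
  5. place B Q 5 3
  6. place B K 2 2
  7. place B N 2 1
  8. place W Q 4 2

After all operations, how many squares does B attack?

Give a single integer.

Op 1: place BN@(2,3)
Op 2: remove (2,3)
Op 3: place BQ@(1,2)
Op 4: place BN@(4,5)
Op 5: place BQ@(5,3)
Op 6: place BK@(2,2)
Op 7: place BN@(2,1)
Op 8: place WQ@(4,2)
Per-piece attacks for B:
  BQ@(1,2): attacks (1,3) (1,4) (1,5) (1,1) (1,0) (2,2) (0,2) (2,3) (3,4) (4,5) (2,1) (0,3) (0,1) [ray(1,0) blocked at (2,2); ray(1,1) blocked at (4,5); ray(1,-1) blocked at (2,1)]
  BN@(2,1): attacks (3,3) (4,2) (1,3) (0,2) (4,0) (0,0)
  BK@(2,2): attacks (2,3) (2,1) (3,2) (1,2) (3,3) (3,1) (1,3) (1,1)
  BN@(4,5): attacks (5,3) (3,3) (2,4)
  BQ@(5,3): attacks (5,4) (5,5) (5,2) (5,1) (5,0) (4,3) (3,3) (2,3) (1,3) (0,3) (4,4) (3,5) (4,2) [ray(-1,-1) blocked at (4,2)]
Union (30 distinct): (0,0) (0,1) (0,2) (0,3) (1,0) (1,1) (1,2) (1,3) (1,4) (1,5) (2,1) (2,2) (2,3) (2,4) (3,1) (3,2) (3,3) (3,4) (3,5) (4,0) (4,2) (4,3) (4,4) (4,5) (5,0) (5,1) (5,2) (5,3) (5,4) (5,5)

Answer: 30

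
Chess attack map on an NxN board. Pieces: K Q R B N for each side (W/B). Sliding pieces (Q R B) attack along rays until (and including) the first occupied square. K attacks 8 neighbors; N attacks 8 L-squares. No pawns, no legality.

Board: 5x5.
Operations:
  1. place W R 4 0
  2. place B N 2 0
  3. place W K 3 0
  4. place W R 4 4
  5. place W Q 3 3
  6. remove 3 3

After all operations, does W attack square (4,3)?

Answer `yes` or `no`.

Answer: yes

Derivation:
Op 1: place WR@(4,0)
Op 2: place BN@(2,0)
Op 3: place WK@(3,0)
Op 4: place WR@(4,4)
Op 5: place WQ@(3,3)
Op 6: remove (3,3)
Per-piece attacks for W:
  WK@(3,0): attacks (3,1) (4,0) (2,0) (4,1) (2,1)
  WR@(4,0): attacks (4,1) (4,2) (4,3) (4,4) (3,0) [ray(0,1) blocked at (4,4); ray(-1,0) blocked at (3,0)]
  WR@(4,4): attacks (4,3) (4,2) (4,1) (4,0) (3,4) (2,4) (1,4) (0,4) [ray(0,-1) blocked at (4,0)]
W attacks (4,3): yes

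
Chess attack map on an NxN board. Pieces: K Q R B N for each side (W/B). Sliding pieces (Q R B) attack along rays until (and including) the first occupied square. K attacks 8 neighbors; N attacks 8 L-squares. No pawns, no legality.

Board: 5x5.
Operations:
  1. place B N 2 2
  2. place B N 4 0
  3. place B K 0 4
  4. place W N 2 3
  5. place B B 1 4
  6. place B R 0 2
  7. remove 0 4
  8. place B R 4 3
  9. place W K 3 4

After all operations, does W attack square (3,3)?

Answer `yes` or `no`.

Op 1: place BN@(2,2)
Op 2: place BN@(4,0)
Op 3: place BK@(0,4)
Op 4: place WN@(2,3)
Op 5: place BB@(1,4)
Op 6: place BR@(0,2)
Op 7: remove (0,4)
Op 8: place BR@(4,3)
Op 9: place WK@(3,4)
Per-piece attacks for W:
  WN@(2,3): attacks (4,4) (0,4) (3,1) (4,2) (1,1) (0,2)
  WK@(3,4): attacks (3,3) (4,4) (2,4) (4,3) (2,3)
W attacks (3,3): yes

Answer: yes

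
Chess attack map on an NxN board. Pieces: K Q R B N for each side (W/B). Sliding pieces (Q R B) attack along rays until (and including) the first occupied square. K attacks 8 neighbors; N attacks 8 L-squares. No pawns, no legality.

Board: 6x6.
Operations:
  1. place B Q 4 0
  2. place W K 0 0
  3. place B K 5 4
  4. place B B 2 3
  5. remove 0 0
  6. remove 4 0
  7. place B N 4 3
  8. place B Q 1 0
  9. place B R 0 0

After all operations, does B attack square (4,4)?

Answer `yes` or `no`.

Answer: yes

Derivation:
Op 1: place BQ@(4,0)
Op 2: place WK@(0,0)
Op 3: place BK@(5,4)
Op 4: place BB@(2,3)
Op 5: remove (0,0)
Op 6: remove (4,0)
Op 7: place BN@(4,3)
Op 8: place BQ@(1,0)
Op 9: place BR@(0,0)
Per-piece attacks for B:
  BR@(0,0): attacks (0,1) (0,2) (0,3) (0,4) (0,5) (1,0) [ray(1,0) blocked at (1,0)]
  BQ@(1,0): attacks (1,1) (1,2) (1,3) (1,4) (1,5) (2,0) (3,0) (4,0) (5,0) (0,0) (2,1) (3,2) (4,3) (0,1) [ray(-1,0) blocked at (0,0); ray(1,1) blocked at (4,3)]
  BB@(2,3): attacks (3,4) (4,5) (3,2) (4,1) (5,0) (1,4) (0,5) (1,2) (0,1)
  BN@(4,3): attacks (5,5) (3,5) (2,4) (5,1) (3,1) (2,2)
  BK@(5,4): attacks (5,5) (5,3) (4,4) (4,5) (4,3)
B attacks (4,4): yes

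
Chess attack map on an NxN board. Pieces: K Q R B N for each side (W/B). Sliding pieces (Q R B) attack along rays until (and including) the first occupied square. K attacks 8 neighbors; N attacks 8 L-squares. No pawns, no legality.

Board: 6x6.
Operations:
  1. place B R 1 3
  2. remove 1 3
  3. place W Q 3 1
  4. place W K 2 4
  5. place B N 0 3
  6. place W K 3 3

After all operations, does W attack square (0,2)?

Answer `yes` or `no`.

Answer: no

Derivation:
Op 1: place BR@(1,3)
Op 2: remove (1,3)
Op 3: place WQ@(3,1)
Op 4: place WK@(2,4)
Op 5: place BN@(0,3)
Op 6: place WK@(3,3)
Per-piece attacks for W:
  WK@(2,4): attacks (2,5) (2,3) (3,4) (1,4) (3,5) (3,3) (1,5) (1,3)
  WQ@(3,1): attacks (3,2) (3,3) (3,0) (4,1) (5,1) (2,1) (1,1) (0,1) (4,2) (5,3) (4,0) (2,2) (1,3) (0,4) (2,0) [ray(0,1) blocked at (3,3)]
  WK@(3,3): attacks (3,4) (3,2) (4,3) (2,3) (4,4) (4,2) (2,4) (2,2)
W attacks (0,2): no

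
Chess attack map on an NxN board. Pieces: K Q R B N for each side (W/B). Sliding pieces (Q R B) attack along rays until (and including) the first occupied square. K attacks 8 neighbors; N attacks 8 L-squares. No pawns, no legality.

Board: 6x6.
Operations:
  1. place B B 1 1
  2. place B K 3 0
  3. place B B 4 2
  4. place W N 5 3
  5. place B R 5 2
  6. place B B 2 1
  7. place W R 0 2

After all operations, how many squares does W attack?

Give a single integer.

Op 1: place BB@(1,1)
Op 2: place BK@(3,0)
Op 3: place BB@(4,2)
Op 4: place WN@(5,3)
Op 5: place BR@(5,2)
Op 6: place BB@(2,1)
Op 7: place WR@(0,2)
Per-piece attacks for W:
  WR@(0,2): attacks (0,3) (0,4) (0,5) (0,1) (0,0) (1,2) (2,2) (3,2) (4,2) [ray(1,0) blocked at (4,2)]
  WN@(5,3): attacks (4,5) (3,4) (4,1) (3,2)
Union (12 distinct): (0,0) (0,1) (0,3) (0,4) (0,5) (1,2) (2,2) (3,2) (3,4) (4,1) (4,2) (4,5)

Answer: 12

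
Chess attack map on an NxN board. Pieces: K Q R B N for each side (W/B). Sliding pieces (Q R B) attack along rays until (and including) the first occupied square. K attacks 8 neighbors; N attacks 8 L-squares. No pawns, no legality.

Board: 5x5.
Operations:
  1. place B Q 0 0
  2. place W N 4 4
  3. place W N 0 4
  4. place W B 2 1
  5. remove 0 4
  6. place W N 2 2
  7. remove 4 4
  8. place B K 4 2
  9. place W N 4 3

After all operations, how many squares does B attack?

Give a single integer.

Op 1: place BQ@(0,0)
Op 2: place WN@(4,4)
Op 3: place WN@(0,4)
Op 4: place WB@(2,1)
Op 5: remove (0,4)
Op 6: place WN@(2,2)
Op 7: remove (4,4)
Op 8: place BK@(4,2)
Op 9: place WN@(4,3)
Per-piece attacks for B:
  BQ@(0,0): attacks (0,1) (0,2) (0,3) (0,4) (1,0) (2,0) (3,0) (4,0) (1,1) (2,2) [ray(1,1) blocked at (2,2)]
  BK@(4,2): attacks (4,3) (4,1) (3,2) (3,3) (3,1)
Union (15 distinct): (0,1) (0,2) (0,3) (0,4) (1,0) (1,1) (2,0) (2,2) (3,0) (3,1) (3,2) (3,3) (4,0) (4,1) (4,3)

Answer: 15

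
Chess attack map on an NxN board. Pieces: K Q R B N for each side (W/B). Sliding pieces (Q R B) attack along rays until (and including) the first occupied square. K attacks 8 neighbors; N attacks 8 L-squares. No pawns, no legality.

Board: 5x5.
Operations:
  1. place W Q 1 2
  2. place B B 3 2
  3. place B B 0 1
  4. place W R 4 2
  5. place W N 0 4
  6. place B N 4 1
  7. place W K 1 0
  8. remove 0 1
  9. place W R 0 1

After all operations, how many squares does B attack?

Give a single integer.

Op 1: place WQ@(1,2)
Op 2: place BB@(3,2)
Op 3: place BB@(0,1)
Op 4: place WR@(4,2)
Op 5: place WN@(0,4)
Op 6: place BN@(4,1)
Op 7: place WK@(1,0)
Op 8: remove (0,1)
Op 9: place WR@(0,1)
Per-piece attacks for B:
  BB@(3,2): attacks (4,3) (4,1) (2,3) (1,4) (2,1) (1,0) [ray(1,-1) blocked at (4,1); ray(-1,-1) blocked at (1,0)]
  BN@(4,1): attacks (3,3) (2,2) (2,0)
Union (9 distinct): (1,0) (1,4) (2,0) (2,1) (2,2) (2,3) (3,3) (4,1) (4,3)

Answer: 9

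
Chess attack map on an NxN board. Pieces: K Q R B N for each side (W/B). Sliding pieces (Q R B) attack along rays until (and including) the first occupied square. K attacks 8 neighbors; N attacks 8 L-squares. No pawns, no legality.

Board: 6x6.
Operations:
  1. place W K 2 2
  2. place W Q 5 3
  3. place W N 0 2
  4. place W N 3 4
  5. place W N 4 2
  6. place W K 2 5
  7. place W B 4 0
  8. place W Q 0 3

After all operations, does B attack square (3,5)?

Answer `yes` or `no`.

Answer: no

Derivation:
Op 1: place WK@(2,2)
Op 2: place WQ@(5,3)
Op 3: place WN@(0,2)
Op 4: place WN@(3,4)
Op 5: place WN@(4,2)
Op 6: place WK@(2,5)
Op 7: place WB@(4,0)
Op 8: place WQ@(0,3)
Per-piece attacks for B:
B attacks (3,5): no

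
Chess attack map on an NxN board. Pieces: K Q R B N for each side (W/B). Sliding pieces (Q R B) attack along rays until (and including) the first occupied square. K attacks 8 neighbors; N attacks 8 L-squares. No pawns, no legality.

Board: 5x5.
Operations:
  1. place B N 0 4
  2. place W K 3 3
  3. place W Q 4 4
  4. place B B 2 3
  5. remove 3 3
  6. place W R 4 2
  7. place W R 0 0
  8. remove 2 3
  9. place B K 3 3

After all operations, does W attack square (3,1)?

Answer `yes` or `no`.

Op 1: place BN@(0,4)
Op 2: place WK@(3,3)
Op 3: place WQ@(4,4)
Op 4: place BB@(2,3)
Op 5: remove (3,3)
Op 6: place WR@(4,2)
Op 7: place WR@(0,0)
Op 8: remove (2,3)
Op 9: place BK@(3,3)
Per-piece attacks for W:
  WR@(0,0): attacks (0,1) (0,2) (0,3) (0,4) (1,0) (2,0) (3,0) (4,0) [ray(0,1) blocked at (0,4)]
  WR@(4,2): attacks (4,3) (4,4) (4,1) (4,0) (3,2) (2,2) (1,2) (0,2) [ray(0,1) blocked at (4,4)]
  WQ@(4,4): attacks (4,3) (4,2) (3,4) (2,4) (1,4) (0,4) (3,3) [ray(0,-1) blocked at (4,2); ray(-1,0) blocked at (0,4); ray(-1,-1) blocked at (3,3)]
W attacks (3,1): no

Answer: no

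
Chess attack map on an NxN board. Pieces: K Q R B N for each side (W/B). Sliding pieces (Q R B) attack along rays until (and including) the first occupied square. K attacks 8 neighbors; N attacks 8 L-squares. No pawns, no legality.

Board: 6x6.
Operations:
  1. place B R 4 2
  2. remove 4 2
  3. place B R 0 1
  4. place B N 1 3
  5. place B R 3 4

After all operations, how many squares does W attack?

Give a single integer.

Answer: 0

Derivation:
Op 1: place BR@(4,2)
Op 2: remove (4,2)
Op 3: place BR@(0,1)
Op 4: place BN@(1,3)
Op 5: place BR@(3,4)
Per-piece attacks for W:
Union (0 distinct): (none)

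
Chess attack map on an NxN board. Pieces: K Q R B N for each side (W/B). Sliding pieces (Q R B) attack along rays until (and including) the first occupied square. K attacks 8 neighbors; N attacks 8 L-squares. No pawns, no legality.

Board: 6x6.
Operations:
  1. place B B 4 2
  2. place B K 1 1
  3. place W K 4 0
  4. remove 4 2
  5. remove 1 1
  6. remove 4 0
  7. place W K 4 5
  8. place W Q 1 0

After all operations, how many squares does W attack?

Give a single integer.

Op 1: place BB@(4,2)
Op 2: place BK@(1,1)
Op 3: place WK@(4,0)
Op 4: remove (4,2)
Op 5: remove (1,1)
Op 6: remove (4,0)
Op 7: place WK@(4,5)
Op 8: place WQ@(1,0)
Per-piece attacks for W:
  WQ@(1,0): attacks (1,1) (1,2) (1,3) (1,4) (1,5) (2,0) (3,0) (4,0) (5,0) (0,0) (2,1) (3,2) (4,3) (5,4) (0,1)
  WK@(4,5): attacks (4,4) (5,5) (3,5) (5,4) (3,4)
Union (19 distinct): (0,0) (0,1) (1,1) (1,2) (1,3) (1,4) (1,5) (2,0) (2,1) (3,0) (3,2) (3,4) (3,5) (4,0) (4,3) (4,4) (5,0) (5,4) (5,5)

Answer: 19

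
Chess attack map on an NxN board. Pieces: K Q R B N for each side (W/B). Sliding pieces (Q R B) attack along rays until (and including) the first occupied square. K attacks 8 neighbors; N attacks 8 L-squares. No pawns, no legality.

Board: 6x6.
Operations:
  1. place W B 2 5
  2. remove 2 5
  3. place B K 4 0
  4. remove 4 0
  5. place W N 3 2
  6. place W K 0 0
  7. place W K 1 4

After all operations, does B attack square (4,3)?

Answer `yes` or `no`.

Op 1: place WB@(2,5)
Op 2: remove (2,5)
Op 3: place BK@(4,0)
Op 4: remove (4,0)
Op 5: place WN@(3,2)
Op 6: place WK@(0,0)
Op 7: place WK@(1,4)
Per-piece attacks for B:
B attacks (4,3): no

Answer: no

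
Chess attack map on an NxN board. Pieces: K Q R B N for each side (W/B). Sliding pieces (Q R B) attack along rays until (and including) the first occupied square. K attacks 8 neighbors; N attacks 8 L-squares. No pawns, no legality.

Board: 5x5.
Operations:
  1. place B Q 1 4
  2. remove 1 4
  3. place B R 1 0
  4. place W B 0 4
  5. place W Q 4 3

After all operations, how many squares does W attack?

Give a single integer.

Answer: 14

Derivation:
Op 1: place BQ@(1,4)
Op 2: remove (1,4)
Op 3: place BR@(1,0)
Op 4: place WB@(0,4)
Op 5: place WQ@(4,3)
Per-piece attacks for W:
  WB@(0,4): attacks (1,3) (2,2) (3,1) (4,0)
  WQ@(4,3): attacks (4,4) (4,2) (4,1) (4,0) (3,3) (2,3) (1,3) (0,3) (3,4) (3,2) (2,1) (1,0) [ray(-1,-1) blocked at (1,0)]
Union (14 distinct): (0,3) (1,0) (1,3) (2,1) (2,2) (2,3) (3,1) (3,2) (3,3) (3,4) (4,0) (4,1) (4,2) (4,4)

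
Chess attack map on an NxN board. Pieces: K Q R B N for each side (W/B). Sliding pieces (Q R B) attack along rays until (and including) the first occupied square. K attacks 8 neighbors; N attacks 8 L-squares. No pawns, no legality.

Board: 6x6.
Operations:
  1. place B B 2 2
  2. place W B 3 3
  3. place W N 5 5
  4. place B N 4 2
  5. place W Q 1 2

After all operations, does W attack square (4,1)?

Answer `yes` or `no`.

Op 1: place BB@(2,2)
Op 2: place WB@(3,3)
Op 3: place WN@(5,5)
Op 4: place BN@(4,2)
Op 5: place WQ@(1,2)
Per-piece attacks for W:
  WQ@(1,2): attacks (1,3) (1,4) (1,5) (1,1) (1,0) (2,2) (0,2) (2,3) (3,4) (4,5) (2,1) (3,0) (0,3) (0,1) [ray(1,0) blocked at (2,2)]
  WB@(3,3): attacks (4,4) (5,5) (4,2) (2,4) (1,5) (2,2) [ray(1,1) blocked at (5,5); ray(1,-1) blocked at (4,2); ray(-1,-1) blocked at (2,2)]
  WN@(5,5): attacks (4,3) (3,4)
W attacks (4,1): no

Answer: no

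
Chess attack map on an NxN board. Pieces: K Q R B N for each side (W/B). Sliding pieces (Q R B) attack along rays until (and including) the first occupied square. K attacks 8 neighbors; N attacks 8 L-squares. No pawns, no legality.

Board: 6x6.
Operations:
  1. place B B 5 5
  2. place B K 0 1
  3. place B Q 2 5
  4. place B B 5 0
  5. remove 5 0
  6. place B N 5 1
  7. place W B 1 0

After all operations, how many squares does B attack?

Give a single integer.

Op 1: place BB@(5,5)
Op 2: place BK@(0,1)
Op 3: place BQ@(2,5)
Op 4: place BB@(5,0)
Op 5: remove (5,0)
Op 6: place BN@(5,1)
Op 7: place WB@(1,0)
Per-piece attacks for B:
  BK@(0,1): attacks (0,2) (0,0) (1,1) (1,2) (1,0)
  BQ@(2,5): attacks (2,4) (2,3) (2,2) (2,1) (2,0) (3,5) (4,5) (5,5) (1,5) (0,5) (3,4) (4,3) (5,2) (1,4) (0,3) [ray(1,0) blocked at (5,5)]
  BN@(5,1): attacks (4,3) (3,2) (3,0)
  BB@(5,5): attacks (4,4) (3,3) (2,2) (1,1) (0,0)
Union (24 distinct): (0,0) (0,2) (0,3) (0,5) (1,0) (1,1) (1,2) (1,4) (1,5) (2,0) (2,1) (2,2) (2,3) (2,4) (3,0) (3,2) (3,3) (3,4) (3,5) (4,3) (4,4) (4,5) (5,2) (5,5)

Answer: 24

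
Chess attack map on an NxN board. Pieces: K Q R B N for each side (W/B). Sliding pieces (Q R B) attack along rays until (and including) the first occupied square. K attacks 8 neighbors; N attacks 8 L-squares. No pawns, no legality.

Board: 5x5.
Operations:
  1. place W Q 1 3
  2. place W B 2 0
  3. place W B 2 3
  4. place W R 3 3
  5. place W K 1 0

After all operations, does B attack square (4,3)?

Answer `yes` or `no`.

Op 1: place WQ@(1,3)
Op 2: place WB@(2,0)
Op 3: place WB@(2,3)
Op 4: place WR@(3,3)
Op 5: place WK@(1,0)
Per-piece attacks for B:
B attacks (4,3): no

Answer: no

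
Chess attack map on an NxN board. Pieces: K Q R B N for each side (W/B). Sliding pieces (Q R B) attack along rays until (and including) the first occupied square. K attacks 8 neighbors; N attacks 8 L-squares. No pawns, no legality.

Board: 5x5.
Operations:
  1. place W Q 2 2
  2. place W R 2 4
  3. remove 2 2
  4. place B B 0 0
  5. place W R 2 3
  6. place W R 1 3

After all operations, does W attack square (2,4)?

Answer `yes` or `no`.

Answer: yes

Derivation:
Op 1: place WQ@(2,2)
Op 2: place WR@(2,4)
Op 3: remove (2,2)
Op 4: place BB@(0,0)
Op 5: place WR@(2,3)
Op 6: place WR@(1,3)
Per-piece attacks for W:
  WR@(1,3): attacks (1,4) (1,2) (1,1) (1,0) (2,3) (0,3) [ray(1,0) blocked at (2,3)]
  WR@(2,3): attacks (2,4) (2,2) (2,1) (2,0) (3,3) (4,3) (1,3) [ray(0,1) blocked at (2,4); ray(-1,0) blocked at (1,3)]
  WR@(2,4): attacks (2,3) (3,4) (4,4) (1,4) (0,4) [ray(0,-1) blocked at (2,3)]
W attacks (2,4): yes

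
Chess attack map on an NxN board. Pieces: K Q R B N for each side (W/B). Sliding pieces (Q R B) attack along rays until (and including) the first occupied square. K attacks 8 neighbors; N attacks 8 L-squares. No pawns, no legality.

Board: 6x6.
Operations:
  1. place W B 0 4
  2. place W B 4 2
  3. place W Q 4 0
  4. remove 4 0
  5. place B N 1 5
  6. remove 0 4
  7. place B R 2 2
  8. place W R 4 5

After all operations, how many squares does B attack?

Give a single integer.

Op 1: place WB@(0,4)
Op 2: place WB@(4,2)
Op 3: place WQ@(4,0)
Op 4: remove (4,0)
Op 5: place BN@(1,5)
Op 6: remove (0,4)
Op 7: place BR@(2,2)
Op 8: place WR@(4,5)
Per-piece attacks for B:
  BN@(1,5): attacks (2,3) (3,4) (0,3)
  BR@(2,2): attacks (2,3) (2,4) (2,5) (2,1) (2,0) (3,2) (4,2) (1,2) (0,2) [ray(1,0) blocked at (4,2)]
Union (11 distinct): (0,2) (0,3) (1,2) (2,0) (2,1) (2,3) (2,4) (2,5) (3,2) (3,4) (4,2)

Answer: 11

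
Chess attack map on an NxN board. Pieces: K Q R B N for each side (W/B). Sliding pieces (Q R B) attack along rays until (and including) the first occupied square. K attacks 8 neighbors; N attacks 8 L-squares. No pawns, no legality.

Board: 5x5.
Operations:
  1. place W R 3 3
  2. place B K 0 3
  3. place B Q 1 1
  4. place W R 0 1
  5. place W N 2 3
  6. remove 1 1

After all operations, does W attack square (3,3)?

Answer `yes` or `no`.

Answer: no

Derivation:
Op 1: place WR@(3,3)
Op 2: place BK@(0,3)
Op 3: place BQ@(1,1)
Op 4: place WR@(0,1)
Op 5: place WN@(2,3)
Op 6: remove (1,1)
Per-piece attacks for W:
  WR@(0,1): attacks (0,2) (0,3) (0,0) (1,1) (2,1) (3,1) (4,1) [ray(0,1) blocked at (0,3)]
  WN@(2,3): attacks (4,4) (0,4) (3,1) (4,2) (1,1) (0,2)
  WR@(3,3): attacks (3,4) (3,2) (3,1) (3,0) (4,3) (2,3) [ray(-1,0) blocked at (2,3)]
W attacks (3,3): no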